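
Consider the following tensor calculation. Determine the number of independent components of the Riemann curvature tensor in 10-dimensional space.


The Riemann tensor in d dimensions has d^2(d^2 - 1)/12 independent components.
d = 10, so d^2 = 100
d^2 - 1 = 99
d^2(d^2 - 1) = 100 * 99 = 9900
Divide by 12: 9900 / 12 = 825

825


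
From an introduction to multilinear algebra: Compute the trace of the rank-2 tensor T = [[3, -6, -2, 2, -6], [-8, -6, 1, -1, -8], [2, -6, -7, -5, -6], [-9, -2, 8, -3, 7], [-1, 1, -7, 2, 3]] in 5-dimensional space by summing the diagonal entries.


The contraction (trace) of a rank-2 tensor is the sum of its diagonal elements.
Diagonal entries: A[1,1] = 3, A[2,2] = -6, A[3,3] = -7, A[4,4] = -3, A[5,5] = 3
Tr(A) = 3 + -6 + -7 + -3 + 3 = -10

-10


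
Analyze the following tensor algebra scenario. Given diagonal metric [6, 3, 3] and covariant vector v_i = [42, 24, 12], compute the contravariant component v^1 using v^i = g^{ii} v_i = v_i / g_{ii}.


To raise an index with a diagonal metric: v^i = v_i / g_{ii}.
For index 1: v_1 = 42, g_{11} = 6
v^1 = 42 / 6 = 7

7


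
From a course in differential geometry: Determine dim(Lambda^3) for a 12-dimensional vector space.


The dimension of the space of p-forms on an n-dimensional space is C(n, p).
n = 12, p = 3
C(12, 3) = 12! / (3! * 9!) = 220

220


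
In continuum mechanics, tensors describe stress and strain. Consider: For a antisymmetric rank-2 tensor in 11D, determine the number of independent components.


A antisymmetric rank-2 tensor in d dimensions has d(d-1)/2 independent components.
d = 11
d(d-1)/2 = 11 * 10 / 2 = 110 / 2 = 55

55


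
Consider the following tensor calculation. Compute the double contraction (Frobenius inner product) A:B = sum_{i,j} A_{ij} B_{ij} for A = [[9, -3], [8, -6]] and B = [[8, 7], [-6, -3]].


A:B = sum over all i,j of A_{ij} * B_{ij}.
Row 1: 9*8=72, -3*7=-21 => row sum = 51
Row 2: 8*-6=-48, -6*-3=18 => row sum = -30
Total = 51 + -30 = 21

21


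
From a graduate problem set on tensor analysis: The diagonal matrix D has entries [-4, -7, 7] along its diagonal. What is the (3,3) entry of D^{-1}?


For a diagonal matrix, the inverse has entries (D^{-1})_{ii} = 1/d_{ii}.
The diagonal entries are: d_{11} = -4, d_{22} = -7, d_{33} = 7
We need (D^{-1})_{33} = 1/d_{33} = 1/7 = 1/7

1/7


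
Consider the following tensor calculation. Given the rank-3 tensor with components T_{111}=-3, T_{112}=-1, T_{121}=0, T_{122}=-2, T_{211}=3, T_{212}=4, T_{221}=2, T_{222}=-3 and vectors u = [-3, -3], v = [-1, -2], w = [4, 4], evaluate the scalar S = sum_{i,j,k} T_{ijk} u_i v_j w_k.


S = sum over i,j,k of T_{ijk} u_i v_j w_k. Expanding all 8 terms:
T_{111}*u_1*v_1*w_1 = -3*-3*-1*4 = -36  (running total: -36)
T_{112}*u_1*v_1*w_2 = -1*-3*-1*4 = -12  (running total: -48)
T_{121}*u_1*v_2*w_1 = 0*-3*-2*4 = 0  (running total: -48)
T_{122}*u_1*v_2*w_2 = -2*-3*-2*4 = -48  (running total: -96)
T_{211}*u_2*v_1*w_1 = 3*-3*-1*4 = 36  (running total: -60)
T_{212}*u_2*v_1*w_2 = 4*-3*-1*4 = 48  (running total: -12)
T_{221}*u_2*v_2*w_1 = 2*-3*-2*4 = 48  (running total: 36)
T_{222}*u_2*v_2*w_2 = -3*-3*-2*4 = -72  (running total: -36)
S = -36

-36


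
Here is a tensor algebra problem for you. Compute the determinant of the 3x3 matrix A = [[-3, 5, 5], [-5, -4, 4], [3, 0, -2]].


Expanding along the first row, det(A) = a11*M_11 - a12*M_12 + a13*M_13, where M_1j is the (1,j) minor.
Minor M_11 = -4*-2 - 4*0 = 8
Minor M_12 = -5*-2 - 4*3 = -2
Minor M_13 = -5*0 - -4*3 = 12
det = -3*(8) - 5*(-2) + 5*(12)
    = -24 - -10 + 60
    = 46

46


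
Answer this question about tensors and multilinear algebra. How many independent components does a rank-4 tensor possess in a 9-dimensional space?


The number of components of a rank-r tensor in d dimensions is d^r.
Here d = 9 and r = 4.
9^4 = 6561

6561


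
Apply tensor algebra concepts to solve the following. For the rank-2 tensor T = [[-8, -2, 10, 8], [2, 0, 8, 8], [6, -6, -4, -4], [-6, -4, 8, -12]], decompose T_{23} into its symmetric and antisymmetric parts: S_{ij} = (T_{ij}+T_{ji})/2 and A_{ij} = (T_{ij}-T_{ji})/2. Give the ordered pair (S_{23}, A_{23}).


T_{23} = 8
T_{32} = -6
S_{23} = (8 + -6)/2 = 2/2 = 1
A_{23} = (8 - -6)/2 = 14/2 = 7
Check: S + A = 1 + 7 = 8 = T_{23}.

(1, 7)


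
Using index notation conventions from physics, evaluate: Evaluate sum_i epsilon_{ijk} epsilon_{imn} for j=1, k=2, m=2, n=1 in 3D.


Using the identity: epsilon_{ijk} epsilon_{imn} = delta_{jm} delta_{kn} - delta_{jn} delta_{km}.
delta_{12} = 0
delta_{21} = 0
delta_{11} = 1
delta_{22} = 1
Result = 0 * 0 - 1 * 1 = 0 - 1 = -1

-1


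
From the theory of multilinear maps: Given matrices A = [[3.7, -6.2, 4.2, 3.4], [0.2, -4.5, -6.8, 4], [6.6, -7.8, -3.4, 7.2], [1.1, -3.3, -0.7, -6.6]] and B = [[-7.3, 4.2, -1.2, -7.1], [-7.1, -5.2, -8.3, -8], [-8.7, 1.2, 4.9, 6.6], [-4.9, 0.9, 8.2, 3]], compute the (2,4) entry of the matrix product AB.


(AB)_{ij} = sum_k A_{ik} B_{kj}.
For i=2, j=4:
A_{21} * B_{14} = 0.2 * -7.1 = -1.42
A_{22} * B_{24} = -4.5 * -8 = 36
A_{23} * B_{34} = -6.8 * 6.6 = -44.88
A_{24} * B_{44} = 4 * 3 = 12
Sum = -1.42 + 36 + -44.88 + 12 = 1.7

1.7


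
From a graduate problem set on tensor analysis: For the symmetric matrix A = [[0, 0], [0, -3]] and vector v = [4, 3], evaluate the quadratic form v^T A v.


First compute Av:
(Av)_1 = 0*4 + 0*3 = 0
(Av)_2 = 0*4 + -3*3 = -9
Av = [0, -9]
Then v^T (Av) = 4*0 + 3*-9
= 0 + -27 = -27

-27


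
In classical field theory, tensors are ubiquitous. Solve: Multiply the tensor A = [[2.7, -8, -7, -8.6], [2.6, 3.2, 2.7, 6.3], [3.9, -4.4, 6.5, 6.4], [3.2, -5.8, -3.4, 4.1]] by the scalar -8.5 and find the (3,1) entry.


Scalar multiplication: (cA)_{ij} = c * A_{ij}.
c = -8.5
A_{31} = 3.9
(cA)_{31} = -8.5 * 3.9 = -33.15

-33.15


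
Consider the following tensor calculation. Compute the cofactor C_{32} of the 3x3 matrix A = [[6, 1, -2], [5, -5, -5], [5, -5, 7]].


To find cofactor C_{32}, delete row 3 and column 2.
The resulting 2x2 submatrix is: [[6, -2], [5, -5]]
Minor M_{32} = 6*-5 - -2*5
  = -30 - -10 = -20
Sign = (-1)^(3+2) = (-1)^5 = -1
Cofactor C_{32} = -1 * -20 = 20

20


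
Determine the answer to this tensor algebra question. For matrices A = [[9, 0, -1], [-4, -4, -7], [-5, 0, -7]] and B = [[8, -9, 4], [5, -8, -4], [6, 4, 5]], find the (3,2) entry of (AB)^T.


(AB)^T_{ij} = (AB)_{ji} = sum_k A_{jk} B_{ki}.
For i=3, j=2 we need (AB)_{23}:
A_{21} * B_{13} = -4 * 4 = -16
A_{22} * B_{23} = -4 * -4 = 16
A_{23} * B_{33} = -7 * 5 = -35
Sum = -16 + 16 + -35 = -35

-35


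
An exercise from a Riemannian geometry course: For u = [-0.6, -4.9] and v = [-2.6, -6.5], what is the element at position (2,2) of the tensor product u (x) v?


The outer product entry T_{ij} = u_i * v_j.
We need i=2, j=2.
u_2 = -4.9, v_2 = -6.5
T_{2,2} = -4.9 * -6.5 = 31.85

31.85


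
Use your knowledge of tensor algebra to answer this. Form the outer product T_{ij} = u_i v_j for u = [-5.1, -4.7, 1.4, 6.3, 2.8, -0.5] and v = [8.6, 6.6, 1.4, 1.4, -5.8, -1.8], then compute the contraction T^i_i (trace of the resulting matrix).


The outer product gives T_{ij} = u_i v_j.
The trace (contraction) is Tr(T) = sum_i T_{ii} = sum_i u_i v_i.
Diagonal entries:
T_{11} = u_1 * v_1 = -5.1 * 8.6 = -43.86
T_{22} = u_2 * v_2 = -4.7 * 6.6 = -31.02
T_{33} = u_3 * v_3 = 1.4 * 1.4 = 1.96
T_{44} = u_4 * v_4 = 6.3 * 1.4 = 8.82
T_{55} = u_5 * v_5 = 2.8 * -5.8 = -16.24
T_{66} = u_6 * v_6 = -0.5 * -1.8 = 0.9
Tr(T) = -43.86 + -31.02 + 1.96 + 8.82 + -16.24 + 0.9 = -79.44

-79.44


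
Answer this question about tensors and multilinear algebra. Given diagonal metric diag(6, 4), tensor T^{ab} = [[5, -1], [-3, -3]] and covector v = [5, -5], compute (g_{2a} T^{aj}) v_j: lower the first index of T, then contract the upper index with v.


Step 1: lower the first index. For a diagonal metric, g_{ia} T^{aj} = g_{ii} T^{ij} (no sum on i).
g_{22} = 4
S_2{}^1 = 4 * T^{21} = 4 * -3 = -12
S_2{}^2 = 4 * T^{22} = 4 * -3 = -12
Step 2: contract S_2{}^j with v_j.
S_2{}^1 * v_1 = -12 * 5 = -60
S_2{}^2 * v_2 = -12 * -5 = 60
Result = -60 + 60 = 0

0


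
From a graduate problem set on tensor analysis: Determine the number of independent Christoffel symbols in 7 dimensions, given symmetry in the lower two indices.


Christoffel symbols Gamma^k_{ij} are symmetric in i,j, so there are d * d(d+1)/2 independent symbols.
d = 7
d(d+1)/2 = 7 * 8 / 2 = 28
Total = 7 * 28 = 196

196


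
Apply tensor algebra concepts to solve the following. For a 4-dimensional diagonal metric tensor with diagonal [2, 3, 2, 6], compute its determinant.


For a diagonal metric, the determinant is the product of diagonal entries.
Diagonal entries: 2, 3, 2, 6
det(g) = 2 * 3 * 2 * 6 = 72

72


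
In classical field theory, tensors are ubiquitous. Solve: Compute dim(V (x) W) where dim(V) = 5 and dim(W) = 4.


The dimension of a tensor product is the product of dimensions.
dim(V) = 5, dim(W) = 4
dim(V (x) W) = 5 * 4 = 20

20


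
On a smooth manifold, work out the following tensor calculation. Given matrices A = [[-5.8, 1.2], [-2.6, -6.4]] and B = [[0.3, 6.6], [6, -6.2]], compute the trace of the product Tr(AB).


Tr(AB) = sum_i (AB)_{ii} where (AB)_{ii} = sum_k A_{ik} B_{ki}.
(AB)_{11} = -5.8*0.3 + 1.2*6 = 5.46
(AB)_{22} = -2.6*6.6 + -6.4*-6.2 = 22.52
Tr(AB) = 5.46 + 22.52 = 27.98

27.98


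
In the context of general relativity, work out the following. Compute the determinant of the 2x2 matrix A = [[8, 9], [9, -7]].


For a 2x2 matrix [[a, b], [c, d]], det = a*d - b*c.
a = 8, b = 9, c = 9, d = -7
a*d = 8 * -7 = -56
b*c = 9 * 9 = 81
det = -56 - 81 = -137

-137


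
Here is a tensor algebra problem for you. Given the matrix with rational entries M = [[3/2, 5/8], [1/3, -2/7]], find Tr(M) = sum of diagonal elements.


The trace is the sum of diagonal entries.
Diagonal: M[1,1] = 3/2, M[2,2] = -2/7
Tr(M) = 3/2 + -2/7
Computing step by step:
After adding M[1,1]: 3/2
After adding M[2,2]: 17/14
Tr(M) = 17/14

17/14


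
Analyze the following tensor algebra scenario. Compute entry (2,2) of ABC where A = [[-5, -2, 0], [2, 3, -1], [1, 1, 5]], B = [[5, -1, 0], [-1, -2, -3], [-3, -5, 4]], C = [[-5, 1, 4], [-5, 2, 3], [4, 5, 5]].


(ABC)_{22} = sum_m (AB)_{2m} C_{m2}. First compute row 2 of AB.
(AB)_{21} = 2*5 + 3*-1 + -1*-3 = 10
(AB)_{22} = 2*-1 + 3*-2 + -1*-5 = -3
(AB)_{23} = 2*0 + 3*-3 + -1*4 = -13
Now contract with column 2 of C:
(AB)_{21} * C_{12} = 10 * 1 = 10
(AB)_{22} * C_{22} = -3 * 2 = -6
(AB)_{23} * C_{32} = -13 * 5 = -65
(ABC)_{22} = 10 + -6 + -65 = -61

-61


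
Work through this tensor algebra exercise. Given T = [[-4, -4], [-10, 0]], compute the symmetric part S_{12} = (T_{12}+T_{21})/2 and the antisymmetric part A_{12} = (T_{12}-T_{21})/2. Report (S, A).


T_{12} = -4
T_{21} = -10
S_{12} = (-4 + -10)/2 = -14/2 = -7
A_{12} = (-4 - -10)/2 = 6/2 = 3
Check: S + A = -7 + 3 = -4 = T_{12}.

(-7, 3)


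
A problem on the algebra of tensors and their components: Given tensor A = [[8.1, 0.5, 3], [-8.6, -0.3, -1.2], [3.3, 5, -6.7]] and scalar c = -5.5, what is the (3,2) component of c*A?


Scalar multiplication: (cA)_{ij} = c * A_{ij}.
c = -5.5
A_{32} = 5
(cA)_{32} = -5.5 * 5 = -27.5

-27.5


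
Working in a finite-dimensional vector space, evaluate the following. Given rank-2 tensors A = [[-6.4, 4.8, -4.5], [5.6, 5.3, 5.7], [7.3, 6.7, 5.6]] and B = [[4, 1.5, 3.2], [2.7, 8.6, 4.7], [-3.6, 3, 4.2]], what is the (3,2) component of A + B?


Tensor addition is component-wise: (A + B)_{ij} = A_{ij} + B_{ij}.
A_{32} = 6.7
B_{32} = 3
(A + B)_{32} = 6.7 + 3 = 9.7

9.7


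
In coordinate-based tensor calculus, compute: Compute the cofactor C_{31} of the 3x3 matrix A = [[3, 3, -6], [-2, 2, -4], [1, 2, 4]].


To find cofactor C_{31}, delete row 3 and column 1.
The resulting 2x2 submatrix is: [[3, -6], [2, -4]]
Minor M_{31} = 3*-4 - -6*2
  = -12 - -12 = 0
Sign = (-1)^(3+1) = (-1)^4 = 1
Cofactor C_{31} = 1 * 0 = 0

0


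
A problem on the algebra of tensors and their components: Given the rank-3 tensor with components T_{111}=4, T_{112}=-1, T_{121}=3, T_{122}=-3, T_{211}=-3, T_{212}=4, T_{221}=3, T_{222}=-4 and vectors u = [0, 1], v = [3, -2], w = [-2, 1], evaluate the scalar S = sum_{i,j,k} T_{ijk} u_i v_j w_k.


S = sum over i,j,k of T_{ijk} u_i v_j w_k. Expanding all 8 terms:
T_{111}*u_1*v_1*w_1 = 4*0*3*-2 = 0  (running total: 0)
T_{112}*u_1*v_1*w_2 = -1*0*3*1 = 0  (running total: 0)
T_{121}*u_1*v_2*w_1 = 3*0*-2*-2 = 0  (running total: 0)
T_{122}*u_1*v_2*w_2 = -3*0*-2*1 = 0  (running total: 0)
T_{211}*u_2*v_1*w_1 = -3*1*3*-2 = 18  (running total: 18)
T_{212}*u_2*v_1*w_2 = 4*1*3*1 = 12  (running total: 30)
T_{221}*u_2*v_2*w_1 = 3*1*-2*-2 = 12  (running total: 42)
T_{222}*u_2*v_2*w_2 = -4*1*-2*1 = 8  (running total: 50)
S = 50

50


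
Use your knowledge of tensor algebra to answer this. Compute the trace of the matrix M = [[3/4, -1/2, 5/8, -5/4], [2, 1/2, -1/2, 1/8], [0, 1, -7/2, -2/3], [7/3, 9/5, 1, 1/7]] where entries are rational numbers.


The trace is the sum of diagonal entries.
Diagonal: M[1,1] = 3/4, M[2,2] = 1/2, M[3,3] = -7/2, M[4,4] = 1/7
Tr(M) = 3/4 + 1/2 + -7/2 + 1/7
Computing step by step:
After adding M[1,1]: 3/4
After adding M[2,2]: 5/4
After adding M[3,3]: -9/4
After adding M[4,4]: -59/28
Tr(M) = -59/28

-59/28


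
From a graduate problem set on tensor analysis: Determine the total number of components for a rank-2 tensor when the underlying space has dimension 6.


The number of components of a rank-r tensor in d dimensions is d^r.
Here d = 6 and r = 2.
6^2 = 36

36


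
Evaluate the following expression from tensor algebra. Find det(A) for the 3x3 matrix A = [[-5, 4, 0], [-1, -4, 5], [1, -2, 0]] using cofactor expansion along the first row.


Expanding along the first row, det(A) = a11*M_11 - a12*M_12 + a13*M_13, where M_1j is the (1,j) minor.
Minor M_11 = -4*0 - 5*-2 = 10
Minor M_12 = -1*0 - 5*1 = -5
Minor M_13 = -1*-2 - -4*1 = 6
det = -5*(10) - 4*(-5) + 0*(6)
    = -50 - -20 + 0
    = -30

-30


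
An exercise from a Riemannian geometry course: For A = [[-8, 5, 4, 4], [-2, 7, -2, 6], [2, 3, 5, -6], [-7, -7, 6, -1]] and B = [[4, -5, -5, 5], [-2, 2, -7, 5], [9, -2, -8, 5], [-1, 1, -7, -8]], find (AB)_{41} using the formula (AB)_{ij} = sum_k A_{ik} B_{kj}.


(AB)_{ij} = sum_k A_{ik} B_{kj}.
For i=4, j=1:
A_{41} * B_{11} = -7 * 4 = -28
A_{42} * B_{21} = -7 * -2 = 14
A_{43} * B_{31} = 6 * 9 = 54
A_{44} * B_{41} = -1 * -1 = 1
Sum = -28 + 14 + 54 + 1 = 41

41


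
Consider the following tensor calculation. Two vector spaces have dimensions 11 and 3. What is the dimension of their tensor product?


The dimension of a tensor product is the product of dimensions.
dim(V) = 11, dim(W) = 3
dim(V (x) W) = 11 * 3 = 33

33


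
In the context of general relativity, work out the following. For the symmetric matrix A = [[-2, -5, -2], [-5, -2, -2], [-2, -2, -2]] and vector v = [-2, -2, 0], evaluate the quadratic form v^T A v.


First compute Av:
(Av)_1 = -2*-2 + -5*-2 + -2*0 = 14
(Av)_2 = -5*-2 + -2*-2 + -2*0 = 14
(Av)_3 = -2*-2 + -2*-2 + -2*0 = 8
Av = [14, 14, 8]
Then v^T (Av) = -2*14 + -2*14 + 0*8
= -28 + -28 + 0 = -56

-56


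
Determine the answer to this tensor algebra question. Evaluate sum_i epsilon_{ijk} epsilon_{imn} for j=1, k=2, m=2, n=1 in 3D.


Using the identity: epsilon_{ijk} epsilon_{imn} = delta_{jm} delta_{kn} - delta_{jn} delta_{km}.
delta_{12} = 0
delta_{21} = 0
delta_{11} = 1
delta_{22} = 1
Result = 0 * 0 - 1 * 1 = 0 - 1 = -1

-1


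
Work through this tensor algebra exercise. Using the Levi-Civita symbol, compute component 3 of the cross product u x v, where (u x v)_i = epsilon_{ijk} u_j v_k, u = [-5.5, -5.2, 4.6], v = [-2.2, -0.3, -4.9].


(u x v)_3 = sum_{j,k} epsilon_{3jk} u_j v_k. Only permutations of (1,2,3) contribute; the two non-zero terms are:
eps_{312} u_1 v_2 = 1 * -5.5 * -0.3 = 1.65
eps_{321} u_2 v_1 = -1 * -5.2 * -2.2 = -11.44
(u x v)_3 = -9.79

-9.79


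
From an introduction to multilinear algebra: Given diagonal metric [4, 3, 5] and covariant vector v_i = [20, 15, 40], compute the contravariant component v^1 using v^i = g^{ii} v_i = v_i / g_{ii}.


To raise an index with a diagonal metric: v^i = v_i / g_{ii}.
For index 1: v_1 = 20, g_{11} = 4
v^1 = 20 / 4 = 5

5


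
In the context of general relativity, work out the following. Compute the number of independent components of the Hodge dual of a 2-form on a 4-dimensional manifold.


The Hodge dual of a p-form on an n-dimensional manifold is an (n-p)-form.
n = 4, p = 2, so dual degree = 4 - 2 = 2
The number of components is C(n, n-p) = C(4, 2) = 6

6


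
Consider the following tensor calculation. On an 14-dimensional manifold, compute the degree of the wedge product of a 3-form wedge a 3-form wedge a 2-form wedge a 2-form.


The degree of a wedge product is the sum of the degrees of the individual forms.
Degrees: 3, 3, 2, 2
Total degree = 3 + 3 + 2 + 2 = 10

10


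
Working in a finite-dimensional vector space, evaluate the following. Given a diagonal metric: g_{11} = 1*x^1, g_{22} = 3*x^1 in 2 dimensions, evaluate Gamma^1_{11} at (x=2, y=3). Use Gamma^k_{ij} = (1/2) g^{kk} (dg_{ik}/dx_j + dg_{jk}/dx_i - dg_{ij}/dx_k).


For a diagonal metric, Gamma^k_{ij} = (1/2) g^{kk} (dg_{ik}/dx_j + dg_{jk}/dx_i - dg_{ij}/dx_k).
The metric is diagonal, so g_{ab} = 0 for a != b.
At the given point: g_{11} = 2, g_{22} = 6
g^{11} = 1/2
dg_{11}/dx_1 = dg_{11}/dx_1 = 1
dg_{11}/dx_1 = dg_{11}/dx_1 = 1
dg_{11}/dx_1 = dg_{11}/dx_1 = 1
Numerator = 1 + 1 - 1 = 1
Gamma^1_{11} = 1 / (2 * 2) = 1/4

1/4


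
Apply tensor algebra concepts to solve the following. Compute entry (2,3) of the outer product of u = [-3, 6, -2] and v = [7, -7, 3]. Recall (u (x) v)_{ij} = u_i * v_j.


The outer product entry T_{ij} = u_i * v_j.
We need i=2, j=3.
u_2 = 6, v_3 = 3
T_{2,3} = 6 * 3 = 18

18


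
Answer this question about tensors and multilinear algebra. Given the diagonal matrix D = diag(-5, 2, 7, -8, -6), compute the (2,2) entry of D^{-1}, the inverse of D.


For a diagonal matrix, the inverse has entries (D^{-1})_{ii} = 1/d_{ii}.
The diagonal entries are: d_{11} = -5, d_{22} = 2, d_{33} = 7, d_{44} = -8, d_{55} = -6
We need (D^{-1})_{22} = 1/d_{22} = 1/2 = 1/2

1/2


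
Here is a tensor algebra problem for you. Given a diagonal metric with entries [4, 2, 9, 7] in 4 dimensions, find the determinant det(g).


For a diagonal metric, the determinant is the product of diagonal entries.
Diagonal entries: 4, 2, 9, 7
det(g) = 4 * 2 * 9 * 7 = 504

504


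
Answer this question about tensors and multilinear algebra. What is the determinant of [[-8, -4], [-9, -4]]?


For a 2x2 matrix [[a, b], [c, d]], det = a*d - b*c.
a = -8, b = -4, c = -9, d = -4
a*d = -8 * -4 = 32
b*c = -4 * -9 = 36
det = 32 - 36 = -4

-4


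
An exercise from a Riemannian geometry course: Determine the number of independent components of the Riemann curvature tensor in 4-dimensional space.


The Riemann tensor in d dimensions has d^2(d^2 - 1)/12 independent components.
d = 4, so d^2 = 16
d^2 - 1 = 15
d^2(d^2 - 1) = 16 * 15 = 240
Divide by 12: 240 / 12 = 20

20


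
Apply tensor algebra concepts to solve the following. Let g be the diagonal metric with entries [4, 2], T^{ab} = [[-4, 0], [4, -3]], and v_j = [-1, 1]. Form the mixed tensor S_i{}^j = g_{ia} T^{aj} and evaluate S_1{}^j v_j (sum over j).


Step 1: lower the first index. For a diagonal metric, g_{ia} T^{aj} = g_{ii} T^{ij} (no sum on i).
g_{11} = 4
S_1{}^1 = 4 * T^{11} = 4 * -4 = -16
S_1{}^2 = 4 * T^{12} = 4 * 0 = 0
Step 2: contract S_1{}^j with v_j.
S_1{}^1 * v_1 = -16 * -1 = 16
S_1{}^2 * v_2 = 0 * 1 = 0
Result = 16 + 0 = 16

16


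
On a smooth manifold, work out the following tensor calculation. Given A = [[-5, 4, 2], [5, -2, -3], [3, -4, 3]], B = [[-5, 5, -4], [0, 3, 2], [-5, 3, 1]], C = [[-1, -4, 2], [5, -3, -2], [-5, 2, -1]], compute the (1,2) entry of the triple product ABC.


(ABC)_{12} = sum_m (AB)_{1m} C_{m2}. First compute row 1 of AB.
(AB)_{11} = -5*-5 + 4*0 + 2*-5 = 15
(AB)_{12} = -5*5 + 4*3 + 2*3 = -7
(AB)_{13} = -5*-4 + 4*2 + 2*1 = 30
Now contract with column 2 of C:
(AB)_{11} * C_{12} = 15 * -4 = -60
(AB)_{12} * C_{22} = -7 * -3 = 21
(AB)_{13} * C_{32} = 30 * 2 = 60
(ABC)_{12} = -60 + 21 + 60 = 21

21


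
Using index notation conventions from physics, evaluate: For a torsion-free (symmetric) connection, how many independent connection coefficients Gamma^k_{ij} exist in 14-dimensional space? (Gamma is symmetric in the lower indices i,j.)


Christoffel symbols Gamma^k_{ij} are symmetric in i,j, so there are d * d(d+1)/2 independent symbols.
d = 14
d(d+1)/2 = 14 * 15 / 2 = 105
Total = 14 * 105 = 1470

1470


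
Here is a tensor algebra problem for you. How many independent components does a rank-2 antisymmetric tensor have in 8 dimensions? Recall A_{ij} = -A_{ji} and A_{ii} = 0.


An antisymmetric rank-2 tensor satisfies A_{ij} = -A_{ji}, so diagonal entries are zero.
The independent components are the upper-triangular entries: C(n, 2) = n(n-1)/2.
n = 8
C(8, 2) = 8 * 7 / 2 = 56 / 2 = 28

28


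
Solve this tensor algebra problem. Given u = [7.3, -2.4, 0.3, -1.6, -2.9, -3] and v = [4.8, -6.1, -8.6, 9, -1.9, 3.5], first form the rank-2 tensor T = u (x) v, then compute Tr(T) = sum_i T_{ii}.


The outer product gives T_{ij} = u_i v_j.
The trace (contraction) is Tr(T) = sum_i T_{ii} = sum_i u_i v_i.
Diagonal entries:
T_{11} = u_1 * v_1 = 7.3 * 4.8 = 35.04
T_{22} = u_2 * v_2 = -2.4 * -6.1 = 14.64
T_{33} = u_3 * v_3 = 0.3 * -8.6 = -2.58
T_{44} = u_4 * v_4 = -1.6 * 9 = -14.4
T_{55} = u_5 * v_5 = -2.9 * -1.9 = 5.51
T_{66} = u_6 * v_6 = -3 * 3.5 = -10.5
Tr(T) = 35.04 + 14.64 + -2.58 + -14.4 + 5.51 + -10.5 = 27.71

27.71


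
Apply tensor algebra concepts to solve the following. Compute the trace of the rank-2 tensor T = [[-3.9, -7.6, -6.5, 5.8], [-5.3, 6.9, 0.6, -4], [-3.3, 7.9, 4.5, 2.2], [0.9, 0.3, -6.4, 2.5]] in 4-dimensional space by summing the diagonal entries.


The contraction (trace) of a rank-2 tensor is the sum of its diagonal elements.
Diagonal entries: A[1,1] = -3.9, A[2,2] = 6.9, A[3,3] = 4.5, A[4,4] = 2.5
Tr(A) = -3.9 + 6.9 + 4.5 + 2.5 = 10

10


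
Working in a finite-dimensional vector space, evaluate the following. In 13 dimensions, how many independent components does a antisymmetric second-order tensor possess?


A antisymmetric rank-2 tensor in d dimensions has d(d-1)/2 independent components.
d = 13
d(d-1)/2 = 13 * 12 / 2 = 156 / 2 = 78

78


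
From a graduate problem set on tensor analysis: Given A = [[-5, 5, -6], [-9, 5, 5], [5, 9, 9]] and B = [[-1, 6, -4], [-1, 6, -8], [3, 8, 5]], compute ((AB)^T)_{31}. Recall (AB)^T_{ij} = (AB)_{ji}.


(AB)^T_{ij} = (AB)_{ji} = sum_k A_{jk} B_{ki}.
For i=3, j=1 we need (AB)_{13}:
A_{11} * B_{13} = -5 * -4 = 20
A_{12} * B_{23} = 5 * -8 = -40
A_{13} * B_{33} = -6 * 5 = -30
Sum = 20 + -40 + -30 = -50

-50


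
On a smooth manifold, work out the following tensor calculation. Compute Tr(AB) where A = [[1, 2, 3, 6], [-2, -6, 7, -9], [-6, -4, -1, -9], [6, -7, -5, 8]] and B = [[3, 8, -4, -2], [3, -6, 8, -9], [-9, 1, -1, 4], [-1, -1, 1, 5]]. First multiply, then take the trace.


Tr(AB) = sum_i (AB)_{ii} where (AB)_{ii} = sum_k A_{ik} B_{ki}.
(AB)_{11} = 1*3 + 2*3 + 3*-9 + 6*-1 = -24
(AB)_{22} = -2*8 + -6*-6 + 7*1 + -9*-1 = 36
(AB)_{33} = -6*-4 + -4*8 + -1*-1 + -9*1 = -16
(AB)_{44} = 6*-2 + -7*-9 + -5*4 + 8*5 = 71
Tr(AB) = -24 + 36 + -16 + 71 = 67

67


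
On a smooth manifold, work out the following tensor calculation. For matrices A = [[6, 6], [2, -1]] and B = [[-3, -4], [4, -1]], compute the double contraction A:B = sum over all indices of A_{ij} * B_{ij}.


A:B = sum over all i,j of A_{ij} * B_{ij}.
Row 1: 6*-3=-18, 6*-4=-24 => row sum = -42
Row 2: 2*4=8, -1*-1=1 => row sum = 9
Total = -42 + 9 = -33

-33


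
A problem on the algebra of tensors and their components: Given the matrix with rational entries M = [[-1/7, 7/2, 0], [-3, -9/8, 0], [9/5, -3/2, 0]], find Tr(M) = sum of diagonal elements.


The trace is the sum of diagonal entries.
Diagonal: M[1,1] = -1/7, M[2,2] = -9/8, M[3,3] = 0
Tr(M) = -1/7 + -9/8 + 0
Computing step by step:
After adding M[1,1]: -1/7
After adding M[2,2]: -71/56
After adding M[3,3]: -71/56
Tr(M) = -71/56

-71/56


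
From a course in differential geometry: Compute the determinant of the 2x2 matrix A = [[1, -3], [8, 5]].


For a 2x2 matrix [[a, b], [c, d]], det = a*d - b*c.
a = 1, b = -3, c = 8, d = 5
a*d = 1 * 5 = 5
b*c = -3 * 8 = -24
det = 5 - -24 = 29

29


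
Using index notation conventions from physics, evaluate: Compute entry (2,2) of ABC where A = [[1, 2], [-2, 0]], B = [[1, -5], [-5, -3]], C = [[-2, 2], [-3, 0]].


(ABC)_{22} = sum_m (AB)_{2m} C_{m2}. First compute row 2 of AB.
(AB)_{21} = -2*1 + 0*-5 = -2
(AB)_{22} = -2*-5 + 0*-3 = 10
Now contract with column 2 of C:
(AB)_{21} * C_{12} = -2 * 2 = -4
(AB)_{22} * C_{22} = 10 * 0 = 0
(ABC)_{22} = -4 + 0 = -4

-4


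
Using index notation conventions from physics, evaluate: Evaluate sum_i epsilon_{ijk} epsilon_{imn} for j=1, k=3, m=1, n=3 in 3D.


Using the identity: epsilon_{ijk} epsilon_{imn} = delta_{jm} delta_{kn} - delta_{jn} delta_{km}.
delta_{11} = 1
delta_{33} = 1
delta_{13} = 0
delta_{31} = 0
Result = 1 * 1 - 0 * 0 = 1 - 0 = 1

1


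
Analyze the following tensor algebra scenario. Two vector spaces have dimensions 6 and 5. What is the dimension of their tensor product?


The dimension of a tensor product is the product of dimensions.
dim(V) = 6, dim(W) = 5
dim(V (x) W) = 6 * 5 = 30

30


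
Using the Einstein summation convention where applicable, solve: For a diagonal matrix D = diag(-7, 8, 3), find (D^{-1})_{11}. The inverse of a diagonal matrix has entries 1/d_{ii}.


For a diagonal matrix, the inverse has entries (D^{-1})_{ii} = 1/d_{ii}.
The diagonal entries are: d_{11} = -7, d_{22} = 8, d_{33} = 3
We need (D^{-1})_{11} = 1/d_{11} = 1/-7 = -1/7

-1/7


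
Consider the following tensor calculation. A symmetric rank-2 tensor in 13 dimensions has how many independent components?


A symmetric rank-2 tensor in d dimensions has d(d+1)/2 independent components.
d = 13
d(d+1)/2 = 13 * 14 / 2 = 182 / 2 = 91

91


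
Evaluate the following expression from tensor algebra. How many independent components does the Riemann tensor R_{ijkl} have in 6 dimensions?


The Riemann tensor in d dimensions has d^2(d^2 - 1)/12 independent components.
d = 6, so d^2 = 36
d^2 - 1 = 35
d^2(d^2 - 1) = 36 * 35 = 1260
Divide by 12: 1260 / 12 = 105

105


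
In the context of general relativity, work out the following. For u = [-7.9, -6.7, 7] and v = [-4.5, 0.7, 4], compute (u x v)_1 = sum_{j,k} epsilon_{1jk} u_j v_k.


(u x v)_1 = sum_{j,k} epsilon_{1jk} u_j v_k. Only permutations of (1,2,3) contribute; the two non-zero terms are:
eps_{123} u_2 v_3 = 1 * -6.7 * 4 = -26.8
eps_{132} u_3 v_2 = -1 * 7 * 0.7 = -4.9
(u x v)_1 = -31.7

-31.7


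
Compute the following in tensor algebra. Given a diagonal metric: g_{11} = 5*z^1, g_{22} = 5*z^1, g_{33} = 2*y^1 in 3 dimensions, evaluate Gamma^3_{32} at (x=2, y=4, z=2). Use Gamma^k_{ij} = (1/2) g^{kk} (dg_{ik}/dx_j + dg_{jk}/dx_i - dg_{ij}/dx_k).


For a diagonal metric, Gamma^k_{ij} = (1/2) g^{kk} (dg_{ik}/dx_j + dg_{jk}/dx_i - dg_{ij}/dx_k).
The metric is diagonal, so g_{ab} = 0 for a != b.
At the given point: g_{11} = 10, g_{22} = 10, g_{33} = 8
g^{33} = 1/8
dg_{33}/dx_2 = dg_{33}/dx_2 = 2
dg_{23}/dx_3 = 0 (off-diagonal)
dg_{32}/dx_3 = 0 (off-diagonal)
Numerator = 2 + 0 - 0 = 2
Gamma^3_{32} = 2 / (2 * 8) = 1/8

1/8


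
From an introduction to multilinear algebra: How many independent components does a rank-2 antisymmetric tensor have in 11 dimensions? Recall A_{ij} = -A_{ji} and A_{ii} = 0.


An antisymmetric rank-2 tensor satisfies A_{ij} = -A_{ji}, so diagonal entries are zero.
The independent components are the upper-triangular entries: C(n, 2) = n(n-1)/2.
n = 11
C(11, 2) = 11 * 10 / 2 = 110 / 2 = 55

55


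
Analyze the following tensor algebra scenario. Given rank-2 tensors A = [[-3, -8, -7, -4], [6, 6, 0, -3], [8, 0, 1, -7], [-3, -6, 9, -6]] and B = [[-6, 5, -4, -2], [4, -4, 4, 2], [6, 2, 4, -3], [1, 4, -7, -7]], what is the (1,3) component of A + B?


Tensor addition is component-wise: (A + B)_{ij} = A_{ij} + B_{ij}.
A_{13} = -7
B_{13} = -4
(A + B)_{13} = -7 + -4 = -11

-11


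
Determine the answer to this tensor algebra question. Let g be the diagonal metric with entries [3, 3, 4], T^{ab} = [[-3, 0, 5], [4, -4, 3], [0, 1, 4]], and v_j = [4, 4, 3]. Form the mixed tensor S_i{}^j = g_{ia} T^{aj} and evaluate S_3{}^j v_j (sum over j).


Step 1: lower the first index. For a diagonal metric, g_{ia} T^{aj} = g_{ii} T^{ij} (no sum on i).
g_{33} = 4
S_3{}^1 = 4 * T^{31} = 4 * 0 = 0
S_3{}^2 = 4 * T^{32} = 4 * 1 = 4
S_3{}^3 = 4 * T^{33} = 4 * 4 = 16
Step 2: contract S_3{}^j with v_j.
S_3{}^1 * v_1 = 0 * 4 = 0
S_3{}^2 * v_2 = 4 * 4 = 16
S_3{}^3 * v_3 = 16 * 3 = 48
Result = 0 + 16 + 48 = 64

64


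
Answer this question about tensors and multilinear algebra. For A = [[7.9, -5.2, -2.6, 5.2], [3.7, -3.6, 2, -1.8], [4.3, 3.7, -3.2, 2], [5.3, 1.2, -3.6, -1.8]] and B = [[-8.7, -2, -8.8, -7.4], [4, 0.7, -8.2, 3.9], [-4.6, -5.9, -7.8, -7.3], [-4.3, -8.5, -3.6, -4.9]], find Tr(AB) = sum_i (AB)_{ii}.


Tr(AB) = sum_i (AB)_{ii} where (AB)_{ii} = sum_k A_{ik} B_{ki}.
(AB)_{11} = 7.9*-8.7 + -5.2*4 + -2.6*-4.6 + 5.2*-4.3 = -99.93
(AB)_{22} = 3.7*-2 + -3.6*0.7 + 2*-5.9 + -1.8*-8.5 = -6.42
(AB)_{33} = 4.3*-8.8 + 3.7*-8.2 + -3.2*-7.8 + 2*-3.6 = -50.42
(AB)_{44} = 5.3*-7.4 + 1.2*3.9 + -3.6*-7.3 + -1.8*-4.9 = 0.56
Tr(AB) = -99.93 + -6.42 + -50.42 + 0.56 = -156.21

-156.21


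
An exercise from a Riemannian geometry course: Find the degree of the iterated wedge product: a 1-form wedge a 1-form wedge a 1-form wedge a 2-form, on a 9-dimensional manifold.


The degree of a wedge product is the sum of the degrees of the individual forms.
Degrees: 1, 1, 1, 2
Total degree = 1 + 1 + 1 + 2 = 5

5


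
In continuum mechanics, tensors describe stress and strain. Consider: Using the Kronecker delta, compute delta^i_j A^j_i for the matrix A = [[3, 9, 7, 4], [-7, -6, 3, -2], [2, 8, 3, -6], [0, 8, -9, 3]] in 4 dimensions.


The contraction (trace) of a rank-2 tensor is the sum of its diagonal elements.
Diagonal entries: A[1,1] = 3, A[2,2] = -6, A[3,3] = 3, A[4,4] = 3
Tr(A) = 3 + -6 + 3 + 3 = 3

3


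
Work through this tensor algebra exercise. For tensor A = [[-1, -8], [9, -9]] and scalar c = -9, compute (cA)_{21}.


Scalar multiplication: (cA)_{ij} = c * A_{ij}.
c = -9
A_{21} = 9
(cA)_{21} = -9 * 9 = -81

-81


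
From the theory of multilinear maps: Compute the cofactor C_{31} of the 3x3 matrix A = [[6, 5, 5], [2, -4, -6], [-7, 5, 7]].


To find cofactor C_{31}, delete row 3 and column 1.
The resulting 2x2 submatrix is: [[5, 5], [-4, -6]]
Minor M_{31} = 5*-6 - 5*-4
  = -30 - -20 = -10
Sign = (-1)^(3+1) = (-1)^4 = 1
Cofactor C_{31} = 1 * -10 = -10

-10


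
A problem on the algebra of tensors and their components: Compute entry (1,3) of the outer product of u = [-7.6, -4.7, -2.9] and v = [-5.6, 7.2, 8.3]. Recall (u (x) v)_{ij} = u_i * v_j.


The outer product entry T_{ij} = u_i * v_j.
We need i=1, j=3.
u_1 = -7.6, v_3 = 8.3
T_{1,3} = -7.6 * 8.3 = -63.08

-63.08


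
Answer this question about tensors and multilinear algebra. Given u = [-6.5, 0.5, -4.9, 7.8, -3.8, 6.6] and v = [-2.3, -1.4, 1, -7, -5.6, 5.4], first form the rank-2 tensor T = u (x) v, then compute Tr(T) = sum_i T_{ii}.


The outer product gives T_{ij} = u_i v_j.
The trace (contraction) is Tr(T) = sum_i T_{ii} = sum_i u_i v_i.
Diagonal entries:
T_{11} = u_1 * v_1 = -6.5 * -2.3 = 14.95
T_{22} = u_2 * v_2 = 0.5 * -1.4 = -0.7
T_{33} = u_3 * v_3 = -4.9 * 1 = -4.9
T_{44} = u_4 * v_4 = 7.8 * -7 = -54.6
T_{55} = u_5 * v_5 = -3.8 * -5.6 = 21.28
T_{66} = u_6 * v_6 = 6.6 * 5.4 = 35.64
Tr(T) = 14.95 + -0.7 + -4.9 + -54.6 + 21.28 + 35.64 = 11.67

11.67


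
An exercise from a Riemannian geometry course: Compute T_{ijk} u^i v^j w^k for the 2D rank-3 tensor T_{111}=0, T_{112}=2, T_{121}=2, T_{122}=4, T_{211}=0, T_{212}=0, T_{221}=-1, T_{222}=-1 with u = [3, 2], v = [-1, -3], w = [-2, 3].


S = sum over i,j,k of T_{ijk} u_i v_j w_k. Expanding all 8 terms:
T_{111}*u_1*v_1*w_1 = 0*3*-1*-2 = 0  (running total: 0)
T_{112}*u_1*v_1*w_2 = 2*3*-1*3 = -18  (running total: -18)
T_{121}*u_1*v_2*w_1 = 2*3*-3*-2 = 36  (running total: 18)
T_{122}*u_1*v_2*w_2 = 4*3*-3*3 = -108  (running total: -90)
T_{211}*u_2*v_1*w_1 = 0*2*-1*-2 = 0  (running total: -90)
T_{212}*u_2*v_1*w_2 = 0*2*-1*3 = 0  (running total: -90)
T_{221}*u_2*v_2*w_1 = -1*2*-3*-2 = -12  (running total: -102)
T_{222}*u_2*v_2*w_2 = -1*2*-3*3 = 18  (running total: -84)
S = -84

-84


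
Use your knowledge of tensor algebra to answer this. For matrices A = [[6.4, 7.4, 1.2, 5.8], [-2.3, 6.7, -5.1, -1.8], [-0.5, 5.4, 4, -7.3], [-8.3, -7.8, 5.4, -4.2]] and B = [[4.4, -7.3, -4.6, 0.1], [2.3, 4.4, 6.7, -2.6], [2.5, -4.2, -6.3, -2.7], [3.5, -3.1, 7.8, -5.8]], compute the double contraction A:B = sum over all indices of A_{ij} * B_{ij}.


A:B = sum over all i,j of A_{ij} * B_{ij}.
Row 1: 6.4*4.4=28.16, 7.4*-7.3=-54.02, 1.2*-4.6=-5.52, 5.8*0.1=0.58 => row sum = -30.8
Row 2: -2.3*2.3=-5.29, 6.7*4.4=29.48, -5.1*6.7=-34.17, -1.8*-2.6=4.68 => row sum = -5.3
Row 3: -0.5*2.5=-1.25, 5.4*-4.2=-22.68, 4*-6.3=-25.2, -7.3*-2.7=19.71 => row sum = -29.42
Row 4: -8.3*3.5=-29.05, -7.8*-3.1=24.18, 5.4*7.8=42.12, -4.2*-5.8=24.36 => row sum = 61.61
Total = -30.8 + -5.3 + -29.42 + 61.61 = -3.91

-3.91


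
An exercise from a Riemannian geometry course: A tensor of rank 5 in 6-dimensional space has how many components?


The number of components of a rank-r tensor in d dimensions is d^r.
Here d = 6 and r = 5.
6^5 = 7776

7776


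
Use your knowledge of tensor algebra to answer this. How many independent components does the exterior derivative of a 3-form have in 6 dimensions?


The exterior derivative of a p-form is a (p+1)-form.
Its number of independent components is C(n, p+1).
n = 6, p+1 = 4
C(6, 4) = 15

15


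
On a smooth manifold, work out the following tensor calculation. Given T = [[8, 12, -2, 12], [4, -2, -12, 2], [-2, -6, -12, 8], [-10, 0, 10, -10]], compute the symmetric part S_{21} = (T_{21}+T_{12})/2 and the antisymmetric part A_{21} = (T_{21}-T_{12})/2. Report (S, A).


T_{21} = 4
T_{12} = 12
S_{21} = (4 + 12)/2 = 16/2 = 8
A_{21} = (4 - 12)/2 = -8/2 = -4
Check: S + A = 8 + -4 = 4 = T_{21}.

(8, -4)


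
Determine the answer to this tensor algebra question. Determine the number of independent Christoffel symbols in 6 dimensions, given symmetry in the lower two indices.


Christoffel symbols Gamma^k_{ij} are symmetric in i,j, so there are d * d(d+1)/2 independent symbols.
d = 6
d(d+1)/2 = 6 * 7 / 2 = 21
Total = 6 * 21 = 126

126


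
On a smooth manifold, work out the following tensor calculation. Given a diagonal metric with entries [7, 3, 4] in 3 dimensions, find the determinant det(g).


For a diagonal metric, the determinant is the product of diagonal entries.
Diagonal entries: 7, 3, 4
det(g) = 7 * 3 * 4 = 84

84


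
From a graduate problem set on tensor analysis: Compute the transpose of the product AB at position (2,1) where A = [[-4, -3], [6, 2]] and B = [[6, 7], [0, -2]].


(AB)^T_{ij} = (AB)_{ji} = sum_k A_{jk} B_{ki}.
For i=2, j=1 we need (AB)_{12}:
A_{11} * B_{12} = -4 * 7 = -28
A_{12} * B_{22} = -3 * -2 = 6
Sum = -28 + 6 = -22

-22


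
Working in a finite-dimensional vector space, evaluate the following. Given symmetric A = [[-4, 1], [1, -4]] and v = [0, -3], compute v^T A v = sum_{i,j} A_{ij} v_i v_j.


First compute Av:
(Av)_1 = -4*0 + 1*-3 = -3
(Av)_2 = 1*0 + -4*-3 = 12
Av = [-3, 12]
Then v^T (Av) = 0*-3 + -3*12
= 0 + -36 = -36

-36


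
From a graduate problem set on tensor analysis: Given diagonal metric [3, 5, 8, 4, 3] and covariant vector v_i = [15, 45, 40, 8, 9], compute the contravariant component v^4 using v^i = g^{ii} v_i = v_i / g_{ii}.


To raise an index with a diagonal metric: v^i = v_i / g_{ii}.
For index 4: v_4 = 8, g_{44} = 4
v^4 = 8 / 4 = 2

2


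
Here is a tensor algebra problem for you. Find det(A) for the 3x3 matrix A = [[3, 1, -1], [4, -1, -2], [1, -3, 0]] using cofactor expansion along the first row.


Expanding along the first row, det(A) = a11*M_11 - a12*M_12 + a13*M_13, where M_1j is the (1,j) minor.
Minor M_11 = -1*0 - -2*-3 = -6
Minor M_12 = 4*0 - -2*1 = 2
Minor M_13 = 4*-3 - -1*1 = -11
det = 3*(-6) - 1*(2) + -1*(-11)
    = -18 - 2 + 11
    = -9

-9


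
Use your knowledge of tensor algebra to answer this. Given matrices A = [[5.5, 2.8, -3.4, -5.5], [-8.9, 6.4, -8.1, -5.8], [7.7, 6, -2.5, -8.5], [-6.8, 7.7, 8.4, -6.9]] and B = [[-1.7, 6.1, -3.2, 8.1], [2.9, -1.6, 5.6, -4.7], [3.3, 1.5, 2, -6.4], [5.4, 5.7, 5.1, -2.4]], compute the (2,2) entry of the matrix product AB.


(AB)_{ij} = sum_k A_{ik} B_{kj}.
For i=2, j=2:
A_{21} * B_{12} = -8.9 * 6.1 = -54.29
A_{22} * B_{22} = 6.4 * -1.6 = -10.24
A_{23} * B_{32} = -8.1 * 1.5 = -12.15
A_{24} * B_{42} = -5.8 * 5.7 = -33.06
Sum = -54.29 + -10.24 + -12.15 + -33.06 = -109.74

-109.74


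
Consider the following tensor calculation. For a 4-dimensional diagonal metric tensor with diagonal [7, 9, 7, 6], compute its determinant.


For a diagonal metric, the determinant is the product of diagonal entries.
Diagonal entries: 7, 9, 7, 6
det(g) = 7 * 9 * 7 * 6 = 2646

2646


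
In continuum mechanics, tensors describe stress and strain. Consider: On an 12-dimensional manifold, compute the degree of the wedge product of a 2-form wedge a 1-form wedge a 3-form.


The degree of a wedge product is the sum of the degrees of the individual forms.
Degrees: 2, 1, 3
Total degree = 2 + 1 + 3 = 6

6


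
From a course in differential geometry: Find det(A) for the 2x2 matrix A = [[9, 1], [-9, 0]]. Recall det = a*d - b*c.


For a 2x2 matrix [[a, b], [c, d]], det = a*d - b*c.
a = 9, b = 1, c = -9, d = 0
a*d = 9 * 0 = 0
b*c = 1 * -9 = -9
det = 0 - -9 = 9

9


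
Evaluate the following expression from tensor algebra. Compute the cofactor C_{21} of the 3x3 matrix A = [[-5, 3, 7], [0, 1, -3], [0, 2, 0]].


To find cofactor C_{21}, delete row 2 and column 1.
The resulting 2x2 submatrix is: [[3, 7], [2, 0]]
Minor M_{21} = 3*0 - 7*2
  = 0 - 14 = -14
Sign = (-1)^(2+1) = (-1)^3 = -1
Cofactor C_{21} = -1 * -14 = 14

14


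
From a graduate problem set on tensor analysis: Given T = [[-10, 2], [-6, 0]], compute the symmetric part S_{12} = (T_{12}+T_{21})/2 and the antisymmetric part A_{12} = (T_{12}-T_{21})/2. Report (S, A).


T_{12} = 2
T_{21} = -6
S_{12} = (2 + -6)/2 = -4/2 = -2
A_{12} = (2 - -6)/2 = 8/2 = 4
Check: S + A = -2 + 4 = 2 = T_{12}.

(-2, 4)


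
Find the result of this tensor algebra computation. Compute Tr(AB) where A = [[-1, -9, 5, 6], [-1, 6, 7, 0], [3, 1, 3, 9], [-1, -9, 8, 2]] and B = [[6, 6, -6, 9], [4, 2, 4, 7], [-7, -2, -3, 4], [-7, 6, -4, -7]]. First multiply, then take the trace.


Tr(AB) = sum_i (AB)_{ii} where (AB)_{ii} = sum_k A_{ik} B_{ki}.
(AB)_{11} = -1*6 + -9*4 + 5*-7 + 6*-7 = -119
(AB)_{22} = -1*6 + 6*2 + 7*-2 + 0*6 = -8
(AB)_{33} = 3*-6 + 1*4 + 3*-3 + 9*-4 = -59
(AB)_{44} = -1*9 + -9*7 + 8*4 + 2*-7 = -54
Tr(AB) = -119 + -8 + -59 + -54 = -240

-240


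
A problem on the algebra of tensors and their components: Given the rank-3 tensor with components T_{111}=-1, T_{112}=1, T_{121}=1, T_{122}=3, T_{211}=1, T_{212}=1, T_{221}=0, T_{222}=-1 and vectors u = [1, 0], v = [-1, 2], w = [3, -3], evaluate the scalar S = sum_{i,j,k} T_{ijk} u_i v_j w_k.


S = sum over i,j,k of T_{ijk} u_i v_j w_k. Expanding all 8 terms:
T_{111}*u_1*v_1*w_1 = -1*1*-1*3 = 3  (running total: 3)
T_{112}*u_1*v_1*w_2 = 1*1*-1*-3 = 3  (running total: 6)
T_{121}*u_1*v_2*w_1 = 1*1*2*3 = 6  (running total: 12)
T_{122}*u_1*v_2*w_2 = 3*1*2*-3 = -18  (running total: -6)
T_{211}*u_2*v_1*w_1 = 1*0*-1*3 = 0  (running total: -6)
T_{212}*u_2*v_1*w_2 = 1*0*-1*-3 = 0  (running total: -6)
T_{221}*u_2*v_2*w_1 = 0*0*2*3 = 0  (running total: -6)
T_{222}*u_2*v_2*w_2 = -1*0*2*-3 = 0  (running total: -6)
S = -6

-6
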